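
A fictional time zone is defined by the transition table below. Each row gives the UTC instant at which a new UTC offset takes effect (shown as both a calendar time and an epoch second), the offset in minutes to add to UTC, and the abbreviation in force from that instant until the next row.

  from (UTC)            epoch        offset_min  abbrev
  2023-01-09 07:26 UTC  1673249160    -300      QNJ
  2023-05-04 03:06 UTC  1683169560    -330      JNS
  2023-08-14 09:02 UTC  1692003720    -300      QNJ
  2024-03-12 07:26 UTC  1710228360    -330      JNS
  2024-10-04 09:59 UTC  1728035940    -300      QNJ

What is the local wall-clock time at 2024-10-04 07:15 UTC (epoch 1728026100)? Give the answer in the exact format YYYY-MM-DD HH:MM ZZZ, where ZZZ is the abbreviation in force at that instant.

2024-10-04 01:45 JNS

Query: 2024-10-04 07:15 UTC
Rule 4/5 (JNS, -05:30): 2024-03-12 07:26 UTC ≤ query < 2024-10-04 09:59 UTC
7·60 + 15 - 330 = 105 min
105 = 0·1440 + 105; 105 = 1·60 + 45 → 01:45, same day
→ 2024-10-04 01:45 JNS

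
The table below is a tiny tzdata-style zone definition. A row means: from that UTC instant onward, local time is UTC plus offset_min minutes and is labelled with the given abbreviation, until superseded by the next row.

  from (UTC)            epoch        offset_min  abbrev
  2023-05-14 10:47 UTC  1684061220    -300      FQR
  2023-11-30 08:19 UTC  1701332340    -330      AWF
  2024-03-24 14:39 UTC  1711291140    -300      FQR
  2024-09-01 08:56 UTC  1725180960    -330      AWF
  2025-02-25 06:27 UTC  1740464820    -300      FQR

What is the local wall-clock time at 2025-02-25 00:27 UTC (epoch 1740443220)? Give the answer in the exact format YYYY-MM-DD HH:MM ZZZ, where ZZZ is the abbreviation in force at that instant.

Query: 2025-02-25 00:27 UTC
Rule 4/5 (AWF, -05:30): 2024-09-01 08:56 UTC ≤ query < 2025-02-25 06:27 UTC
0·60 + 27 - 330 = -303 min
-303 = -1·1440 + 1137; 1137 = 18·60 + 57 → 18:57, 2025-02-25 - 1 day = 2025-02-24
→ 2025-02-24 18:57 AWF

2025-02-24 18:57 AWF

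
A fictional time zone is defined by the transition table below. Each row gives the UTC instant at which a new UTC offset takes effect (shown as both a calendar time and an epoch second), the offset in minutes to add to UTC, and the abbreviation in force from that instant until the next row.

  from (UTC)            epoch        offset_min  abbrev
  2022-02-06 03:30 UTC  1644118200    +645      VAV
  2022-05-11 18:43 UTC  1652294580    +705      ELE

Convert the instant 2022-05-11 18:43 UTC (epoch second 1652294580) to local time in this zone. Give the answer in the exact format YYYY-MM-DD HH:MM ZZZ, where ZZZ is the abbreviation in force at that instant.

Query: 2022-05-11 18:43 UTC
Rule 2/2 (ELE, +11:45): 2022-05-11 18:43 UTC ≤ query < +∞
18·60 + 43 + 705 = 1828 min
1828 = 1·1440 + 388; 388 = 6·60 + 28 → 06:28, 2022-05-11 + 1 day = 2022-05-12
→ 2022-05-12 06:28 ELE

2022-05-12 06:28 ELE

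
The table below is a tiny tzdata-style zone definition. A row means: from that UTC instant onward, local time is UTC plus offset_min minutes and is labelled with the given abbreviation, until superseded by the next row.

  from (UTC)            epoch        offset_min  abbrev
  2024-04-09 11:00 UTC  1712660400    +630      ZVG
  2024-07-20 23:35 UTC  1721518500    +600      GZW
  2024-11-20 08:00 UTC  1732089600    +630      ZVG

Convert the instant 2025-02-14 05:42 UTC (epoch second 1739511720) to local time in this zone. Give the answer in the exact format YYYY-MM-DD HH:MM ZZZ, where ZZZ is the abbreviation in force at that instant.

2025-02-14 16:12 ZVG

Query: 2025-02-14 05:42 UTC
Rule 3/3 (ZVG, +10:30): 2024-11-20 08:00 UTC ≤ query < +∞
5·60 + 42 + 630 = 972 min
972 = 0·1440 + 972; 972 = 16·60 + 12 → 16:12, same day
→ 2025-02-14 16:12 ZVG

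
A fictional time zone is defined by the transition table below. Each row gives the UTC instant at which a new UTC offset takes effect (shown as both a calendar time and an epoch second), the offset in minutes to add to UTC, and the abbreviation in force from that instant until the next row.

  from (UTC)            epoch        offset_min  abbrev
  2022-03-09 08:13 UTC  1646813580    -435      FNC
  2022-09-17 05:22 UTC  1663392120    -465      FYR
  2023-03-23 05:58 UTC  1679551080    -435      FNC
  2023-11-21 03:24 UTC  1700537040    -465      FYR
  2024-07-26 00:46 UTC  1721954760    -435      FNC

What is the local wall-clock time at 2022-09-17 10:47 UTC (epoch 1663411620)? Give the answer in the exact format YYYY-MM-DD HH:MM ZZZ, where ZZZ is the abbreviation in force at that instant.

Query: 2022-09-17 10:47 UTC
Rule 2/5 (FYR, -07:45): 2022-09-17 05:22 UTC ≤ query < 2023-03-23 05:58 UTC
10·60 + 47 - 465 = 182 min
182 = 0·1440 + 182; 182 = 3·60 + 2 → 03:02, same day
→ 2022-09-17 03:02 FYR

2022-09-17 03:02 FYR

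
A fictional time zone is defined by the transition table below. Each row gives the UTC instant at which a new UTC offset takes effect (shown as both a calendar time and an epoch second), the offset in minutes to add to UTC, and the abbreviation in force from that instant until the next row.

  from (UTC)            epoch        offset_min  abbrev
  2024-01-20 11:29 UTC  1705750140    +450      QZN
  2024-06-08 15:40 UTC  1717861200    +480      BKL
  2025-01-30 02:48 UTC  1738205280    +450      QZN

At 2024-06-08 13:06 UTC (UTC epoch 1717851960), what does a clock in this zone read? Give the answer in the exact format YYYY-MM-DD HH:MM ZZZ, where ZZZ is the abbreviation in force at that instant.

2024-06-08 20:36 QZN

Query: 2024-06-08 13:06 UTC
Rule 1/3 (QZN, +07:30): 2024-01-20 11:29 UTC ≤ query < 2024-06-08 15:40 UTC
13·60 + 6 + 450 = 1236 min
1236 = 0·1440 + 1236; 1236 = 20·60 + 36 → 20:36, same day
→ 2024-06-08 20:36 QZN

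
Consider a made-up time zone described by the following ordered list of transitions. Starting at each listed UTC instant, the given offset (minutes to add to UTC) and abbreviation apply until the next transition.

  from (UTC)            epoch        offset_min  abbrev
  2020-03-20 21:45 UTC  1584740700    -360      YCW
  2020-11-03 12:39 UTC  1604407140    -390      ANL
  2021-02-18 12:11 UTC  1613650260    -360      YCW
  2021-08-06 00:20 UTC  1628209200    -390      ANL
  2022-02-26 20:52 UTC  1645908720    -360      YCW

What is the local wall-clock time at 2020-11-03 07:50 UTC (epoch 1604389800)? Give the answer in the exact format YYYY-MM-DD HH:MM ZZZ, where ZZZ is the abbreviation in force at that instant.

2020-11-03 01:50 YCW

Query: 2020-11-03 07:50 UTC
Rule 1/5 (YCW, -06:00): 2020-03-20 21:45 UTC ≤ query < 2020-11-03 12:39 UTC
7·60 + 50 - 360 = 110 min
110 = 0·1440 + 110; 110 = 1·60 + 50 → 01:50, same day
→ 2020-11-03 01:50 YCW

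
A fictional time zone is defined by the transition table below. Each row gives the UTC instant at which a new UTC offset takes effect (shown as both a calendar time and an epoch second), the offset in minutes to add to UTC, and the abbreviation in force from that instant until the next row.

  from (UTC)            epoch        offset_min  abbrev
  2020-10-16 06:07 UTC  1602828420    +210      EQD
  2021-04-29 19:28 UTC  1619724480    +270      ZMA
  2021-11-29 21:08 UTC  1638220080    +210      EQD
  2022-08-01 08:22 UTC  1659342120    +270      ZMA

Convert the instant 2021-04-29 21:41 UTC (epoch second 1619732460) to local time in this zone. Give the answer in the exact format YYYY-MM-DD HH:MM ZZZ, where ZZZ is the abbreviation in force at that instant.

2021-04-30 02:11 ZMA

Query: 2021-04-29 21:41 UTC
Rule 2/4 (ZMA, +04:30): 2021-04-29 19:28 UTC ≤ query < 2021-11-29 21:08 UTC
21·60 + 41 + 270 = 1571 min
1571 = 1·1440 + 131; 131 = 2·60 + 11 → 02:11, 2021-04-29 + 1 day = 2021-04-30
→ 2021-04-30 02:11 ZMA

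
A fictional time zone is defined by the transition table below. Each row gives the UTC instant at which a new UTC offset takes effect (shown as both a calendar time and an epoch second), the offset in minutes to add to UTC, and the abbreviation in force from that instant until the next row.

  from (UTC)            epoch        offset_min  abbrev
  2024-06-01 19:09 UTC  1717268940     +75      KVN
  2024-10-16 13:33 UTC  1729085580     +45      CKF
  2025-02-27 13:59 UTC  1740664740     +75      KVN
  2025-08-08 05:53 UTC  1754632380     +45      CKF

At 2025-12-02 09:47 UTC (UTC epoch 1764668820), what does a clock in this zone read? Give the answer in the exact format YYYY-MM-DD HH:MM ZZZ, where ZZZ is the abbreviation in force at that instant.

Query: 2025-12-02 09:47 UTC
Rule 4/4 (CKF, +00:45): 2025-08-08 05:53 UTC ≤ query < +∞
9·60 + 47 + 45 = 632 min
632 = 0·1440 + 632; 632 = 10·60 + 32 → 10:32, same day
→ 2025-12-02 10:32 CKF

2025-12-02 10:32 CKF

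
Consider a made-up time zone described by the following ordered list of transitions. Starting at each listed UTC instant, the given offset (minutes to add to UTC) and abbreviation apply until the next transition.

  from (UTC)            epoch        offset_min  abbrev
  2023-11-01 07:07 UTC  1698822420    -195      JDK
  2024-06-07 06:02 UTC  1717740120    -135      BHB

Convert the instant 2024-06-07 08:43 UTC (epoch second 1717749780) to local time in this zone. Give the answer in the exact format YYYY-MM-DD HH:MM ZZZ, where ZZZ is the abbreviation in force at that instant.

Query: 2024-06-07 08:43 UTC
Rule 2/2 (BHB, -02:15): 2024-06-07 06:02 UTC ≤ query < +∞
8·60 + 43 - 135 = 388 min
388 = 0·1440 + 388; 388 = 6·60 + 28 → 06:28, same day
→ 2024-06-07 06:28 BHB

2024-06-07 06:28 BHB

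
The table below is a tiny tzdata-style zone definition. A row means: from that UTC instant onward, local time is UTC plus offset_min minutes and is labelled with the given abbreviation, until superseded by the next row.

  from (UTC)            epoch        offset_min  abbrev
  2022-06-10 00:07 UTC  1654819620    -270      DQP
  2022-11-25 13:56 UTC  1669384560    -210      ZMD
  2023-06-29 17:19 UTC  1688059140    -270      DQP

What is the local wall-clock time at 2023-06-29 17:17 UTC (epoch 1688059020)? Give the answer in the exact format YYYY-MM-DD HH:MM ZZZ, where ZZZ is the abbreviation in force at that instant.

Query: 2023-06-29 17:17 UTC
Rule 2/3 (ZMD, -03:30): 2022-11-25 13:56 UTC ≤ query < 2023-06-29 17:19 UTC
17·60 + 17 - 210 = 827 min
827 = 0·1440 + 827; 827 = 13·60 + 47 → 13:47, same day
→ 2023-06-29 13:47 ZMD

2023-06-29 13:47 ZMD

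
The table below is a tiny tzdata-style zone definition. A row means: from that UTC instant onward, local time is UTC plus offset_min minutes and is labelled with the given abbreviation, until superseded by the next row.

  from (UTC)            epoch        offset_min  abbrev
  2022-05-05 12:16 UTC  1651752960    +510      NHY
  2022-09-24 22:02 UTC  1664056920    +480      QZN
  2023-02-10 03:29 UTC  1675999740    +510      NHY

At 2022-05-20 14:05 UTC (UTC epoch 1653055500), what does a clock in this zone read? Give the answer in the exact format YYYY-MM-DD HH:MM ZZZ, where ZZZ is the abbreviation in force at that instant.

Query: 2022-05-20 14:05 UTC
Rule 1/3 (NHY, +08:30): 2022-05-05 12:16 UTC ≤ query < 2022-09-24 22:02 UTC
14·60 + 5 + 510 = 1355 min
1355 = 0·1440 + 1355; 1355 = 22·60 + 35 → 22:35, same day
→ 2022-05-20 22:35 NHY

2022-05-20 22:35 NHY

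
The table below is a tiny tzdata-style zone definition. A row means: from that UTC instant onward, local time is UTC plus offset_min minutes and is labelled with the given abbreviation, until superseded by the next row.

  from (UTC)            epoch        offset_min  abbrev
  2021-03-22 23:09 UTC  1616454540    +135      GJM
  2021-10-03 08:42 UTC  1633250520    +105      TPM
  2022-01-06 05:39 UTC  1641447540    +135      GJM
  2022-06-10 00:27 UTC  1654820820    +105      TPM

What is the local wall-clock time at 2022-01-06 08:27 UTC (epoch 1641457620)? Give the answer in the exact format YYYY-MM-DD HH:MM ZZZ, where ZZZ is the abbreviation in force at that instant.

2022-01-06 10:42 GJM

Query: 2022-01-06 08:27 UTC
Rule 3/4 (GJM, +02:15): 2022-01-06 05:39 UTC ≤ query < 2022-06-10 00:27 UTC
8·60 + 27 + 135 = 642 min
642 = 0·1440 + 642; 642 = 10·60 + 42 → 10:42, same day
→ 2022-01-06 10:42 GJM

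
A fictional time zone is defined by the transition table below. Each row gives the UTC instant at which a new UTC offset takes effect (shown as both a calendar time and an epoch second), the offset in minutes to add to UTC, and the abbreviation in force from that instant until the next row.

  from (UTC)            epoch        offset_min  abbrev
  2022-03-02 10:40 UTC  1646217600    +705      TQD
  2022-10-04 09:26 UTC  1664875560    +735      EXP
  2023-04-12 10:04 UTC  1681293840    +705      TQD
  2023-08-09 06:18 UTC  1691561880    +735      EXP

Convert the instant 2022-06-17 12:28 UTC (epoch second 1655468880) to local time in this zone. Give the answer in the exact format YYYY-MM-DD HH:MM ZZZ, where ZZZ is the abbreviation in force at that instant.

Query: 2022-06-17 12:28 UTC
Rule 1/4 (TQD, +11:45): 2022-03-02 10:40 UTC ≤ query < 2022-10-04 09:26 UTC
12·60 + 28 + 705 = 1453 min
1453 = 1·1440 + 13; 13 = 0·60 + 13 → 00:13, 2022-06-17 + 1 day = 2022-06-18
→ 2022-06-18 00:13 TQD

2022-06-18 00:13 TQD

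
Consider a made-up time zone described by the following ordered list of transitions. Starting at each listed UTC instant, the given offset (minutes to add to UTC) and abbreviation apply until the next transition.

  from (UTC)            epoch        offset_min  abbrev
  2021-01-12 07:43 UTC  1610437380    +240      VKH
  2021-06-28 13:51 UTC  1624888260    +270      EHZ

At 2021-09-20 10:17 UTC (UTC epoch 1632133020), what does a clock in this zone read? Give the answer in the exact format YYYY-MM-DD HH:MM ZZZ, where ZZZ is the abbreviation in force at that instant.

2021-09-20 14:47 EHZ

Query: 2021-09-20 10:17 UTC
Rule 2/2 (EHZ, +04:30): 2021-06-28 13:51 UTC ≤ query < +∞
10·60 + 17 + 270 = 887 min
887 = 0·1440 + 887; 887 = 14·60 + 47 → 14:47, same day
→ 2021-09-20 14:47 EHZ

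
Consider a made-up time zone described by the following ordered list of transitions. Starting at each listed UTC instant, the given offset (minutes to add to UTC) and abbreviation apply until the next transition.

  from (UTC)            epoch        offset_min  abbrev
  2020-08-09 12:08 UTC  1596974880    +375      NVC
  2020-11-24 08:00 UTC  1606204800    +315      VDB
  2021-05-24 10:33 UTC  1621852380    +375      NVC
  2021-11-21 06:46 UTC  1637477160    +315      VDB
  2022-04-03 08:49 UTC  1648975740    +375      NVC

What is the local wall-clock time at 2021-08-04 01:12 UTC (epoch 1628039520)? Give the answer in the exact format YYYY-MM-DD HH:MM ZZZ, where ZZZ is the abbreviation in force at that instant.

Query: 2021-08-04 01:12 UTC
Rule 3/5 (NVC, +06:15): 2021-05-24 10:33 UTC ≤ query < 2021-11-21 06:46 UTC
1·60 + 12 + 375 = 447 min
447 = 0·1440 + 447; 447 = 7·60 + 27 → 07:27, same day
→ 2021-08-04 07:27 NVC

2021-08-04 07:27 NVC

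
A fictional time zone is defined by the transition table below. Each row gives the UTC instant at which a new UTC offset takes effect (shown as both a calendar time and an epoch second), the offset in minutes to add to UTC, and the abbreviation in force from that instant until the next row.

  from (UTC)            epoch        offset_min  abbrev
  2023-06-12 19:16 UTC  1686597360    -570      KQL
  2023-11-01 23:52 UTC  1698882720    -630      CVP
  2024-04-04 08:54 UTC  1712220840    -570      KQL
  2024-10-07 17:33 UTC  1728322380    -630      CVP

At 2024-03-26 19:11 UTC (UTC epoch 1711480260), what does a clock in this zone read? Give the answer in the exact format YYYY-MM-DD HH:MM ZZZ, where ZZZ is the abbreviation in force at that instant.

Query: 2024-03-26 19:11 UTC
Rule 2/4 (CVP, -10:30): 2023-11-01 23:52 UTC ≤ query < 2024-04-04 08:54 UTC
19·60 + 11 - 630 = 521 min
521 = 0·1440 + 521; 521 = 8·60 + 41 → 08:41, same day
→ 2024-03-26 08:41 CVP

2024-03-26 08:41 CVP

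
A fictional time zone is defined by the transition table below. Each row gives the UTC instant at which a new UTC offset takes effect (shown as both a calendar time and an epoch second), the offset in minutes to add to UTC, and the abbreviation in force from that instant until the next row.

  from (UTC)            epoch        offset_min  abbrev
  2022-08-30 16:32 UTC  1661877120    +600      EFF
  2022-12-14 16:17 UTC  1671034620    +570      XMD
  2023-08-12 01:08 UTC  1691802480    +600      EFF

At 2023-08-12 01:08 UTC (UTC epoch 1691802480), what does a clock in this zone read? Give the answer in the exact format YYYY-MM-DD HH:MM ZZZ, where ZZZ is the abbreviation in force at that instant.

Query: 2023-08-12 01:08 UTC
Rule 3/3 (EFF, +10:00): 2023-08-12 01:08 UTC ≤ query < +∞
1·60 + 8 + 600 = 668 min
668 = 0·1440 + 668; 668 = 11·60 + 8 → 11:08, same day
→ 2023-08-12 11:08 EFF

2023-08-12 11:08 EFF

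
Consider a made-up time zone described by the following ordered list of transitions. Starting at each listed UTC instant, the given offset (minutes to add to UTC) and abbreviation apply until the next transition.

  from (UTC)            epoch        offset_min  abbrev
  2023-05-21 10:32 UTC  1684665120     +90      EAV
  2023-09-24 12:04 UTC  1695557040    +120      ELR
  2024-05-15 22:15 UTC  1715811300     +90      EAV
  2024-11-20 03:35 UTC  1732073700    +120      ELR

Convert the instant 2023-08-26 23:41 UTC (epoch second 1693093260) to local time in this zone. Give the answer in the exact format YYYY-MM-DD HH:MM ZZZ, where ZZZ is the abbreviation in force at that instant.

Query: 2023-08-26 23:41 UTC
Rule 1/4 (EAV, +01:30): 2023-05-21 10:32 UTC ≤ query < 2023-09-24 12:04 UTC
23·60 + 41 + 90 = 1511 min
1511 = 1·1440 + 71; 71 = 1·60 + 11 → 01:11, 2023-08-26 + 1 day = 2023-08-27
→ 2023-08-27 01:11 EAV

2023-08-27 01:11 EAV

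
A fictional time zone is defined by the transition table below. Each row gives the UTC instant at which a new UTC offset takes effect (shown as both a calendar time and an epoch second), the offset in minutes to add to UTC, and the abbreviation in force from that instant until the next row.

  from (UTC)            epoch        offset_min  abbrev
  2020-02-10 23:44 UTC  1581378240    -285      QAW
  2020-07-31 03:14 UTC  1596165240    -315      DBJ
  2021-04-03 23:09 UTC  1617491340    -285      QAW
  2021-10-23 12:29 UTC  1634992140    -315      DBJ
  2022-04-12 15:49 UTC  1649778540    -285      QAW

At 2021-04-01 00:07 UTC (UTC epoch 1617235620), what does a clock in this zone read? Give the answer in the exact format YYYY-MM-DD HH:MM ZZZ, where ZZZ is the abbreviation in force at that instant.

2021-03-31 18:52 DBJ

Query: 2021-04-01 00:07 UTC
Rule 2/5 (DBJ, -05:15): 2020-07-31 03:14 UTC ≤ query < 2021-04-03 23:09 UTC
0·60 + 7 - 315 = -308 min
-308 = -1·1440 + 1132; 1132 = 18·60 + 52 → 18:52, 2021-04-01 - 1 day = 2021-03-31
→ 2021-03-31 18:52 DBJ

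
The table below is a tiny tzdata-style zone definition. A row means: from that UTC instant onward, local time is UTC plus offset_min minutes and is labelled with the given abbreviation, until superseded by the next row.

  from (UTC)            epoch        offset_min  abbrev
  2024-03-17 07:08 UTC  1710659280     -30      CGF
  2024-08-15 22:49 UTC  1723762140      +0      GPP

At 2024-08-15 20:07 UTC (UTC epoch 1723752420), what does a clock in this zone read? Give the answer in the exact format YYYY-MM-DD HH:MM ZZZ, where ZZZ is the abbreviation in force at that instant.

2024-08-15 19:37 CGF

Query: 2024-08-15 20:07 UTC
Rule 1/2 (CGF, -00:30): 2024-03-17 07:08 UTC ≤ query < 2024-08-15 22:49 UTC
20·60 + 7 - 30 = 1177 min
1177 = 0·1440 + 1177; 1177 = 19·60 + 37 → 19:37, same day
→ 2024-08-15 19:37 CGF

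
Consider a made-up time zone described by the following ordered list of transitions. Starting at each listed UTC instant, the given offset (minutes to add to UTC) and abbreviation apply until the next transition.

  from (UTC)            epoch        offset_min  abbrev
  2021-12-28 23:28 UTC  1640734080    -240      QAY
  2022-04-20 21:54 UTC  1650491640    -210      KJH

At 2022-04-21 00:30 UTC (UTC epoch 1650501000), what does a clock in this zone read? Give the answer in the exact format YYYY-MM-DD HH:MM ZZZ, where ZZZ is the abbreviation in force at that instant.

Query: 2022-04-21 00:30 UTC
Rule 2/2 (KJH, -03:30): 2022-04-20 21:54 UTC ≤ query < +∞
0·60 + 30 - 210 = -180 min
-180 = -1·1440 + 1260; 1260 = 21·60 + 0 → 21:00, 2022-04-21 - 1 day = 2022-04-20
→ 2022-04-20 21:00 KJH

2022-04-20 21:00 KJH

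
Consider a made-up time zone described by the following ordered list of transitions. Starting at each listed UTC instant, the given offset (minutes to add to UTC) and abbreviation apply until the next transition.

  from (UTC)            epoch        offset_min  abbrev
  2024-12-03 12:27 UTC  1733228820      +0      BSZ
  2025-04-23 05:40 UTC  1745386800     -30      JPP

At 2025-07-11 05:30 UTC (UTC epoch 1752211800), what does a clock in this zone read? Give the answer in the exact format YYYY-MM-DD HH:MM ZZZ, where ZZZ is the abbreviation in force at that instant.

2025-07-11 05:00 JPP

Query: 2025-07-11 05:30 UTC
Rule 2/2 (JPP, -00:30): 2025-04-23 05:40 UTC ≤ query < +∞
5·60 + 30 - 30 = 300 min
300 = 0·1440 + 300; 300 = 5·60 + 0 → 05:00, same day
→ 2025-07-11 05:00 JPP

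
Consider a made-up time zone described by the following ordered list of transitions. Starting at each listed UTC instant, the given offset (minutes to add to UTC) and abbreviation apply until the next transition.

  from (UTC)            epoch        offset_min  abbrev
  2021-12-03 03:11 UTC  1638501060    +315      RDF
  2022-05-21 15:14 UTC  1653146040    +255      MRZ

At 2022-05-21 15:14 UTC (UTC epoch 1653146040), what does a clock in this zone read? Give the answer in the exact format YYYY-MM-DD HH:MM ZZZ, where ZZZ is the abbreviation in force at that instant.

2022-05-21 19:29 MRZ

Query: 2022-05-21 15:14 UTC
Rule 2/2 (MRZ, +04:15): 2022-05-21 15:14 UTC ≤ query < +∞
15·60 + 14 + 255 = 1169 min
1169 = 0·1440 + 1169; 1169 = 19·60 + 29 → 19:29, same day
→ 2022-05-21 19:29 MRZ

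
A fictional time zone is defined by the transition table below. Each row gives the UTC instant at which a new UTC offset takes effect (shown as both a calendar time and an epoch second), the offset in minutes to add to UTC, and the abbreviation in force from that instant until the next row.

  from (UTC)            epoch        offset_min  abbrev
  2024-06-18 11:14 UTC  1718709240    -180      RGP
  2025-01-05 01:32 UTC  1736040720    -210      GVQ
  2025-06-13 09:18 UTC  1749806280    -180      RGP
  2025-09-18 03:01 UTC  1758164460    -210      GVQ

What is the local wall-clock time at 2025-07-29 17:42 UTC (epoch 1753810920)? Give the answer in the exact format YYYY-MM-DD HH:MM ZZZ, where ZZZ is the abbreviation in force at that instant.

Query: 2025-07-29 17:42 UTC
Rule 3/4 (RGP, -03:00): 2025-06-13 09:18 UTC ≤ query < 2025-09-18 03:01 UTC
17·60 + 42 - 180 = 882 min
882 = 0·1440 + 882; 882 = 14·60 + 42 → 14:42, same day
→ 2025-07-29 14:42 RGP

2025-07-29 14:42 RGP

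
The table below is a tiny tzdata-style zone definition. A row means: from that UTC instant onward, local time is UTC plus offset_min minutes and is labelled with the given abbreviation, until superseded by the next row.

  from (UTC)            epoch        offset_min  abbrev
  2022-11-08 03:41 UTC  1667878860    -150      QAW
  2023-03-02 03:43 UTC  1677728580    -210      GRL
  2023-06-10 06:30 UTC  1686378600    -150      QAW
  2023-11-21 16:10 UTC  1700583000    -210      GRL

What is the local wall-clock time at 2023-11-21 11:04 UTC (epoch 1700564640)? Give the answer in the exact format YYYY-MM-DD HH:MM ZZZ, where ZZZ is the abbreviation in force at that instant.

Query: 2023-11-21 11:04 UTC
Rule 3/4 (QAW, -02:30): 2023-06-10 06:30 UTC ≤ query < 2023-11-21 16:10 UTC
11·60 + 4 - 150 = 514 min
514 = 0·1440 + 514; 514 = 8·60 + 34 → 08:34, same day
→ 2023-11-21 08:34 QAW

2023-11-21 08:34 QAW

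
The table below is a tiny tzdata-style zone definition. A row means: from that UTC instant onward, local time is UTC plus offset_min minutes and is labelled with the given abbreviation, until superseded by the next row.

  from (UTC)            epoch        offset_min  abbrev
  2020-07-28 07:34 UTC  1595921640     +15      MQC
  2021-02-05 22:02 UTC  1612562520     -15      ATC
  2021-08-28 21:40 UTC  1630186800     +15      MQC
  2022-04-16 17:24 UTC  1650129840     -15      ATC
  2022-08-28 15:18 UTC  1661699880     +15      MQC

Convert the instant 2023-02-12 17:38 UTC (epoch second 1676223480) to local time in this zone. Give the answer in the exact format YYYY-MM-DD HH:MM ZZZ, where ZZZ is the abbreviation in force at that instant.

2023-02-12 17:53 MQC

Query: 2023-02-12 17:38 UTC
Rule 5/5 (MQC, +00:15): 2022-08-28 15:18 UTC ≤ query < +∞
17·60 + 38 + 15 = 1073 min
1073 = 0·1440 + 1073; 1073 = 17·60 + 53 → 17:53, same day
→ 2023-02-12 17:53 MQC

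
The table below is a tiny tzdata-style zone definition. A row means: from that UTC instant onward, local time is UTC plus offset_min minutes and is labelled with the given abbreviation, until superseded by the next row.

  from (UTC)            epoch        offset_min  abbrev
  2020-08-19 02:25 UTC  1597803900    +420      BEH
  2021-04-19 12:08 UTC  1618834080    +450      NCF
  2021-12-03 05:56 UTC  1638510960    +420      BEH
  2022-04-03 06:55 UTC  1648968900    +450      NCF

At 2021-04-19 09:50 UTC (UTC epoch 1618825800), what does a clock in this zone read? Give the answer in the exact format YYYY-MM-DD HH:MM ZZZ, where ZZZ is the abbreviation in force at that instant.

2021-04-19 16:50 BEH

Query: 2021-04-19 09:50 UTC
Rule 1/4 (BEH, +07:00): 2020-08-19 02:25 UTC ≤ query < 2021-04-19 12:08 UTC
9·60 + 50 + 420 = 1010 min
1010 = 0·1440 + 1010; 1010 = 16·60 + 50 → 16:50, same day
→ 2021-04-19 16:50 BEH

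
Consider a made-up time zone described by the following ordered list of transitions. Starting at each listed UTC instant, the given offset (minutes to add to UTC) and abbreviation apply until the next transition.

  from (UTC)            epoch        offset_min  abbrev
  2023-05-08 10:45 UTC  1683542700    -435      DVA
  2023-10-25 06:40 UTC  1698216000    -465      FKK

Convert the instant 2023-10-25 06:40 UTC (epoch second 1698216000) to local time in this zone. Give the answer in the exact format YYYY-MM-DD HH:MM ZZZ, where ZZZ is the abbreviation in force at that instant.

2023-10-24 22:55 FKK

Query: 2023-10-25 06:40 UTC
Rule 2/2 (FKK, -07:45): 2023-10-25 06:40 UTC ≤ query < +∞
6·60 + 40 - 465 = -65 min
-65 = -1·1440 + 1375; 1375 = 22·60 + 55 → 22:55, 2023-10-25 - 1 day = 2023-10-24
→ 2023-10-24 22:55 FKK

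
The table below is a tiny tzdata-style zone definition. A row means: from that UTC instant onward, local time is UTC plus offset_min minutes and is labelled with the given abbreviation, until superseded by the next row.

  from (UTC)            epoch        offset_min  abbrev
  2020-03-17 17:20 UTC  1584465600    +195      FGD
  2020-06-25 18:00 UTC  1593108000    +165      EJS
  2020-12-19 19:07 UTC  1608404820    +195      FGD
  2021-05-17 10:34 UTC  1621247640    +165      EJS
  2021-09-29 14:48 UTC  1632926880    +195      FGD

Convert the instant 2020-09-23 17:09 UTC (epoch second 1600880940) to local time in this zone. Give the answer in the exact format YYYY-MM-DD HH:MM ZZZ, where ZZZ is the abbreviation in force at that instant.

Query: 2020-09-23 17:09 UTC
Rule 2/5 (EJS, +02:45): 2020-06-25 18:00 UTC ≤ query < 2020-12-19 19:07 UTC
17·60 + 9 + 165 = 1194 min
1194 = 0·1440 + 1194; 1194 = 19·60 + 54 → 19:54, same day
→ 2020-09-23 19:54 EJS

2020-09-23 19:54 EJS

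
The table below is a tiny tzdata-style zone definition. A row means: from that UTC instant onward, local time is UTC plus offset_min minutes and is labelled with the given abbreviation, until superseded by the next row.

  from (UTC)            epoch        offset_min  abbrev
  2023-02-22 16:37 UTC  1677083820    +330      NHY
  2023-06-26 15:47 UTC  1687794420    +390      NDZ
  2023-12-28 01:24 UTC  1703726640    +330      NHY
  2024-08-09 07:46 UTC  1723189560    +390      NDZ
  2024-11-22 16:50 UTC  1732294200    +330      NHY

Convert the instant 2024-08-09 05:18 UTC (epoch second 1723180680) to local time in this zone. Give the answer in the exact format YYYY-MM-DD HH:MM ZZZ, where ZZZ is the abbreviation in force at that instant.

Query: 2024-08-09 05:18 UTC
Rule 3/5 (NHY, +05:30): 2023-12-28 01:24 UTC ≤ query < 2024-08-09 07:46 UTC
5·60 + 18 + 330 = 648 min
648 = 0·1440 + 648; 648 = 10·60 + 48 → 10:48, same day
→ 2024-08-09 10:48 NHY

2024-08-09 10:48 NHY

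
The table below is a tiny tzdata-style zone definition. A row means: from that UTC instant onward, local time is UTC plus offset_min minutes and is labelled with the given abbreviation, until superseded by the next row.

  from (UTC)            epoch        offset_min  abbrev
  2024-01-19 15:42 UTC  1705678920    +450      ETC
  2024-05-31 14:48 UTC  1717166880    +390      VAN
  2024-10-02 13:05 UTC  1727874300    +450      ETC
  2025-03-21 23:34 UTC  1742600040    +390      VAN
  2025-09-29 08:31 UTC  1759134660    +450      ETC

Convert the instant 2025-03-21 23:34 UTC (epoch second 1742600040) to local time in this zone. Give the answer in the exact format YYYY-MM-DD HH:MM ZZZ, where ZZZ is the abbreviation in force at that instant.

2025-03-22 06:04 VAN

Query: 2025-03-21 23:34 UTC
Rule 4/5 (VAN, +06:30): 2025-03-21 23:34 UTC ≤ query < 2025-09-29 08:31 UTC
23·60 + 34 + 390 = 1804 min
1804 = 1·1440 + 364; 364 = 6·60 + 4 → 06:04, 2025-03-21 + 1 day = 2025-03-22
→ 2025-03-22 06:04 VAN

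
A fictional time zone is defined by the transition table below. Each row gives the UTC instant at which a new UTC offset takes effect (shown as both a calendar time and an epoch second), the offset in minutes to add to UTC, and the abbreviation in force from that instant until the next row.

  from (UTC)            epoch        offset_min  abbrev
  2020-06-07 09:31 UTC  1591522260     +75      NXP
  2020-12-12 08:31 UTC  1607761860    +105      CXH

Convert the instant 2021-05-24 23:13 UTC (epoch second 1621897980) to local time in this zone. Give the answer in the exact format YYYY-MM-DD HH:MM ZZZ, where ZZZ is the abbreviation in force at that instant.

Query: 2021-05-24 23:13 UTC
Rule 2/2 (CXH, +01:45): 2020-12-12 08:31 UTC ≤ query < +∞
23·60 + 13 + 105 = 1498 min
1498 = 1·1440 + 58; 58 = 0·60 + 58 → 00:58, 2021-05-24 + 1 day = 2021-05-25
→ 2021-05-25 00:58 CXH

2021-05-25 00:58 CXH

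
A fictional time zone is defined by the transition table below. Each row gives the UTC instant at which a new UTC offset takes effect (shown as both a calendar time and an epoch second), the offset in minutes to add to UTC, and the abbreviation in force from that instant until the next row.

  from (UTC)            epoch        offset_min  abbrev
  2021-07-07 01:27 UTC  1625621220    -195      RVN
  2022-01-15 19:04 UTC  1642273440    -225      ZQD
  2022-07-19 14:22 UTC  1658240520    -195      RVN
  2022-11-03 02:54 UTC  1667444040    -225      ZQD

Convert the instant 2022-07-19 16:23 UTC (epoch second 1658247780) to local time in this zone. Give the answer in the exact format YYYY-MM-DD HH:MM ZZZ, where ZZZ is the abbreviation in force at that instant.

Query: 2022-07-19 16:23 UTC
Rule 3/4 (RVN, -03:15): 2022-07-19 14:22 UTC ≤ query < 2022-11-03 02:54 UTC
16·60 + 23 - 195 = 788 min
788 = 0·1440 + 788; 788 = 13·60 + 8 → 13:08, same day
→ 2022-07-19 13:08 RVN

2022-07-19 13:08 RVN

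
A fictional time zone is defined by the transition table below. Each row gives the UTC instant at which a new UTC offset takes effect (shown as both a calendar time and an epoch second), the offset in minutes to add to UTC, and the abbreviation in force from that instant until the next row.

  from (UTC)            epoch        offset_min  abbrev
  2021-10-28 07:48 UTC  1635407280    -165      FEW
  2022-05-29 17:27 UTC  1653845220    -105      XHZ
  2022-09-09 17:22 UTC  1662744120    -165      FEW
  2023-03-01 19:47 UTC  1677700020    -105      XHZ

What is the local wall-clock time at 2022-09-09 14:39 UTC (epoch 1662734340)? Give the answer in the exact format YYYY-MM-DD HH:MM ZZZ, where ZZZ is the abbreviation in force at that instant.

2022-09-09 12:54 XHZ

Query: 2022-09-09 14:39 UTC
Rule 2/4 (XHZ, -01:45): 2022-05-29 17:27 UTC ≤ query < 2022-09-09 17:22 UTC
14·60 + 39 - 105 = 774 min
774 = 0·1440 + 774; 774 = 12·60 + 54 → 12:54, same day
→ 2022-09-09 12:54 XHZ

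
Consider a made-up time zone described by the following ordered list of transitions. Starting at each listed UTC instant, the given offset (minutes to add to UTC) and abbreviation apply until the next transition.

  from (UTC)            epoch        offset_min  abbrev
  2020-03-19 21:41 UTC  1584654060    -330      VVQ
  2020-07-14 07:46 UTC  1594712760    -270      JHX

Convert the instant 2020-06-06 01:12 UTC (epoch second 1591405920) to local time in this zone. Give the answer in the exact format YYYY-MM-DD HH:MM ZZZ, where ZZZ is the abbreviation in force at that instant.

2020-06-05 19:42 VVQ

Query: 2020-06-06 01:12 UTC
Rule 1/2 (VVQ, -05:30): 2020-03-19 21:41 UTC ≤ query < 2020-07-14 07:46 UTC
1·60 + 12 - 330 = -258 min
-258 = -1·1440 + 1182; 1182 = 19·60 + 42 → 19:42, 2020-06-06 - 1 day = 2020-06-05
→ 2020-06-05 19:42 VVQ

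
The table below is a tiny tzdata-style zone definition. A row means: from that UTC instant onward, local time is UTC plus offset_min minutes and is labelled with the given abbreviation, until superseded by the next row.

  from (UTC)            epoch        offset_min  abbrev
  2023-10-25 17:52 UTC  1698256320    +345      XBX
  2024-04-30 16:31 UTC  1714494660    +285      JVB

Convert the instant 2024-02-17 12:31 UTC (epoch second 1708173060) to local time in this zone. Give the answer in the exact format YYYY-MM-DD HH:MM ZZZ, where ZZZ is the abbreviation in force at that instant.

Query: 2024-02-17 12:31 UTC
Rule 1/2 (XBX, +05:45): 2023-10-25 17:52 UTC ≤ query < 2024-04-30 16:31 UTC
12·60 + 31 + 345 = 1096 min
1096 = 0·1440 + 1096; 1096 = 18·60 + 16 → 18:16, same day
→ 2024-02-17 18:16 XBX

2024-02-17 18:16 XBX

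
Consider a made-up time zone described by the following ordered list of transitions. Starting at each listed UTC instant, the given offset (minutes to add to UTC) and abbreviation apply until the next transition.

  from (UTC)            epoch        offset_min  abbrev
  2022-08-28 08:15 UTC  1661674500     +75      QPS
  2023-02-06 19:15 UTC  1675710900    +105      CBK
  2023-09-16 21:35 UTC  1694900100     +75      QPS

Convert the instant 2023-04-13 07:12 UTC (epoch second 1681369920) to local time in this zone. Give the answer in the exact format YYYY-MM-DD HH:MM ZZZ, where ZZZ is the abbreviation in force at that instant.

Query: 2023-04-13 07:12 UTC
Rule 2/3 (CBK, +01:45): 2023-02-06 19:15 UTC ≤ query < 2023-09-16 21:35 UTC
7·60 + 12 + 105 = 537 min
537 = 0·1440 + 537; 537 = 8·60 + 57 → 08:57, same day
→ 2023-04-13 08:57 CBK

2023-04-13 08:57 CBK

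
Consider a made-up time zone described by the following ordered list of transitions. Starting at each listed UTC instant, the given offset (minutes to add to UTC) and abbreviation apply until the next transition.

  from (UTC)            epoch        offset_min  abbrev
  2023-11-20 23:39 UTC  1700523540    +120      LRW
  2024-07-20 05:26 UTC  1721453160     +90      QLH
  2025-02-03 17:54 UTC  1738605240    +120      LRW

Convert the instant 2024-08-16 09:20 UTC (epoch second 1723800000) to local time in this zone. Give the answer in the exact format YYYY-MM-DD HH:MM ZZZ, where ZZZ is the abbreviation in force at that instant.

Query: 2024-08-16 09:20 UTC
Rule 2/3 (QLH, +01:30): 2024-07-20 05:26 UTC ≤ query < 2025-02-03 17:54 UTC
9·60 + 20 + 90 = 650 min
650 = 0·1440 + 650; 650 = 10·60 + 50 → 10:50, same day
→ 2024-08-16 10:50 QLH

2024-08-16 10:50 QLH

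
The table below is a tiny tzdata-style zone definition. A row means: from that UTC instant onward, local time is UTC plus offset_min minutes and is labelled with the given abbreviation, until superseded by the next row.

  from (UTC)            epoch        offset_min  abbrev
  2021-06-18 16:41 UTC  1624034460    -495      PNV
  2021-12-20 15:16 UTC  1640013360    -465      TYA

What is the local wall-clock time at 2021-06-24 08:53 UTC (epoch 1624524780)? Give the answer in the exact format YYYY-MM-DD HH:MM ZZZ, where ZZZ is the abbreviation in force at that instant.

2021-06-24 00:38 PNV

Query: 2021-06-24 08:53 UTC
Rule 1/2 (PNV, -08:15): 2021-06-18 16:41 UTC ≤ query < 2021-12-20 15:16 UTC
8·60 + 53 - 495 = 38 min
38 = 0·1440 + 38; 38 = 0·60 + 38 → 00:38, same day
→ 2021-06-24 00:38 PNV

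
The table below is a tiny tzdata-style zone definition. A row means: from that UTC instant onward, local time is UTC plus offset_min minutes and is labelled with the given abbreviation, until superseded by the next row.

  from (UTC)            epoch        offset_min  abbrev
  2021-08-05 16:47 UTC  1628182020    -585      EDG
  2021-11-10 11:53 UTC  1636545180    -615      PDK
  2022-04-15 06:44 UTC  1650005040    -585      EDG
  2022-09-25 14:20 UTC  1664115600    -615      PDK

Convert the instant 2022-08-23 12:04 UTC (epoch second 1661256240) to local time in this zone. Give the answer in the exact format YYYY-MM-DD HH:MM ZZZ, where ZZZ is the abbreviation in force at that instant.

Query: 2022-08-23 12:04 UTC
Rule 3/4 (EDG, -09:45): 2022-04-15 06:44 UTC ≤ query < 2022-09-25 14:20 UTC
12·60 + 4 - 585 = 139 min
139 = 0·1440 + 139; 139 = 2·60 + 19 → 02:19, same day
→ 2022-08-23 02:19 EDG

2022-08-23 02:19 EDG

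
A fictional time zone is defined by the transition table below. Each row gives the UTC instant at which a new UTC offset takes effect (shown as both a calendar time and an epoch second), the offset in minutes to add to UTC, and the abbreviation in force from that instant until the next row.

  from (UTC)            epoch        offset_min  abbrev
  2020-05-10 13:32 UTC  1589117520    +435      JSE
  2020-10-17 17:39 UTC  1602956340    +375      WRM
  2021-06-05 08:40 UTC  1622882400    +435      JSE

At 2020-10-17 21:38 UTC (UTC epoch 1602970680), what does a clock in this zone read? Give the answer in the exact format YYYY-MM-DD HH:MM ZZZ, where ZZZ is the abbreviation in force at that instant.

Query: 2020-10-17 21:38 UTC
Rule 2/3 (WRM, +06:15): 2020-10-17 17:39 UTC ≤ query < 2021-06-05 08:40 UTC
21·60 + 38 + 375 = 1673 min
1673 = 1·1440 + 233; 233 = 3·60 + 53 → 03:53, 2020-10-17 + 1 day = 2020-10-18
→ 2020-10-18 03:53 WRM

2020-10-18 03:53 WRM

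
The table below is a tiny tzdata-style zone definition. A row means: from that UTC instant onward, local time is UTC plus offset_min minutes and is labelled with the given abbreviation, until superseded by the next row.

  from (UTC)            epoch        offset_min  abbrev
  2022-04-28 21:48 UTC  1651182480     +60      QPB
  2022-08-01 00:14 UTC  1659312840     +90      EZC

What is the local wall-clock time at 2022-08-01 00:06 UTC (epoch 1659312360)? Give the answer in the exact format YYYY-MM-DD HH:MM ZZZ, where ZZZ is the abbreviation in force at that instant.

Query: 2022-08-01 00:06 UTC
Rule 1/2 (QPB, +01:00): 2022-04-28 21:48 UTC ≤ query < 2022-08-01 00:14 UTC
0·60 + 6 + 60 = 66 min
66 = 0·1440 + 66; 66 = 1·60 + 6 → 01:06, same day
→ 2022-08-01 01:06 QPB

2022-08-01 01:06 QPB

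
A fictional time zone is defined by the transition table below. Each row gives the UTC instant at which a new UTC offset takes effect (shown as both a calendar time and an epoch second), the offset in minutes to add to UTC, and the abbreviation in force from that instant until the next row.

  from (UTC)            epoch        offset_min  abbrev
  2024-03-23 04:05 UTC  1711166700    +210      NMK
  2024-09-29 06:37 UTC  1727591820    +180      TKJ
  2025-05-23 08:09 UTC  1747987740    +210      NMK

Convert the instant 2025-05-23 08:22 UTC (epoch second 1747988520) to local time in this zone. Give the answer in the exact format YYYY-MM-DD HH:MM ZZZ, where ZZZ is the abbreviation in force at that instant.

2025-05-23 11:52 NMK

Query: 2025-05-23 08:22 UTC
Rule 3/3 (NMK, +03:30): 2025-05-23 08:09 UTC ≤ query < +∞
8·60 + 22 + 210 = 712 min
712 = 0·1440 + 712; 712 = 11·60 + 52 → 11:52, same day
→ 2025-05-23 11:52 NMK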